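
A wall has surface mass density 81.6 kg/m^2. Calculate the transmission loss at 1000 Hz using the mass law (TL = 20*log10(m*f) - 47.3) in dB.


Given values:
  m = 81.6 kg/m^2, f = 1000 Hz
Formula: TL = 20 * log10(m * f) - 47.3
Compute m * f = 81.6 * 1000 = 81600.0
Compute log10(81600.0) = 4.91169
Compute 20 * 4.91169 = 98.2338
TL = 98.2338 - 47.3 = 50.93

50.93 dB


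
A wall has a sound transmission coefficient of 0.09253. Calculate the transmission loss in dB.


Given values:
  tau = 0.09253
Formula: TL = 10 * log10(1 / tau)
Compute 1 / tau = 1 / 0.09253 = 10.8073
Compute log10(10.8073) = 1.033717
TL = 10 * 1.033717 = 10.34

10.34 dB


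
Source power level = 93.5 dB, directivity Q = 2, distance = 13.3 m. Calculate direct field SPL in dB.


Given values:
  Lw = 93.5 dB, Q = 2, r = 13.3 m
Formula: SPL = Lw + 10 * log10(Q / (4 * pi * r^2))
Compute 4 * pi * r^2 = 4 * pi * 13.3^2 = 2222.8653
Compute Q / denom = 2 / 2222.8653 = 0.00089974
Compute 10 * log10(0.00089974) = -30.4588
SPL = 93.5 + (-30.4588) = 63.04

63.04 dB


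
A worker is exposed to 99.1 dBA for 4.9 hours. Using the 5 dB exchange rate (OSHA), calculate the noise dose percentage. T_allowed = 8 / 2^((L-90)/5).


Given values:
  L = 99.1 dBA, T = 4.9 hours
Formula: T_allowed = 8 / 2^((L - 90) / 5)
Compute exponent: (99.1 - 90) / 5 = 1.82
Compute 2^(1.82) = 3.530812
T_allowed = 8 / 3.530812 = 2.265768 hours
Dose = (T / T_allowed) * 100
Dose = (4.9 / 2.265768) * 100 = 216.26

216.26 %


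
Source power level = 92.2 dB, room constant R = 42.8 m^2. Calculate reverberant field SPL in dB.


Given values:
  Lw = 92.2 dB, R = 42.8 m^2
Formula: SPL = Lw + 10 * log10(4 / R)
Compute 4 / R = 4 / 42.8 = 0.093458
Compute 10 * log10(0.093458) = -10.2938
SPL = 92.2 + (-10.2938) = 81.91

81.91 dB


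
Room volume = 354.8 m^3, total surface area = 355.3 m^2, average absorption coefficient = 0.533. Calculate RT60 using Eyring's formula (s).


Given values:
  V = 354.8 m^3, S = 355.3 m^2, alpha = 0.533
Formula: RT60 = 0.161 * V / (-S * ln(1 - alpha))
Compute ln(1 - 0.533) = ln(0.467) = -0.761426
Denominator: -355.3 * -0.761426 = 270.5347
Numerator: 0.161 * 354.8 = 57.1228
RT60 = 57.1228 / 270.5347 = 0.211

0.211 s


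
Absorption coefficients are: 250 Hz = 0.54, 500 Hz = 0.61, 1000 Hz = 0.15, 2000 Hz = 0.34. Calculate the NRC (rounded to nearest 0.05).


Given values:
  a_250 = 0.54, a_500 = 0.61
  a_1000 = 0.15, a_2000 = 0.34
Formula: NRC = (a250 + a500 + a1000 + a2000) / 4
Sum = 0.54 + 0.61 + 0.15 + 0.34 = 1.64
NRC = 1.64 / 4 = 0.41
Rounded to nearest 0.05: 0.4

0.4


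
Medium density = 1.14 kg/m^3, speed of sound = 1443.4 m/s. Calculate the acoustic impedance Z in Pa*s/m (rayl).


Given values:
  rho = 1.14 kg/m^3
  c = 1443.4 m/s
Formula: Z = rho * c
Z = 1.14 * 1443.4
Z = 1645.48

1645.48 rayl


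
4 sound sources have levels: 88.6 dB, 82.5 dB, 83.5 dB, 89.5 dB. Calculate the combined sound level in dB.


Formula: L_total = 10 * log10( sum(10^(Li/10)) )
  Source 1: 10^(88.6/10) = 724435960.075
  Source 2: 10^(82.5/10) = 177827941.0039
  Source 3: 10^(83.5/10) = 223872113.8568
  Source 4: 10^(89.5/10) = 891250938.1337
Sum of linear values = 2017386953.0694
L_total = 10 * log10(2017386953.0694) = 93.05

93.05 dB


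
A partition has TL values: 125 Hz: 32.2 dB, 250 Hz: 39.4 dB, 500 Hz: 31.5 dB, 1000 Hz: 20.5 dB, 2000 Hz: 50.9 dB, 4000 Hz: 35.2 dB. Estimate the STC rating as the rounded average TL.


Given TL values at each frequency:
  125 Hz: 32.2 dB
  250 Hz: 39.4 dB
  500 Hz: 31.5 dB
  1000 Hz: 20.5 dB
  2000 Hz: 50.9 dB
  4000 Hz: 35.2 dB
Formula: STC ~ round(average of TL values)
Sum = 32.2 + 39.4 + 31.5 + 20.5 + 50.9 + 35.2 = 209.7
Average = 209.7 / 6 = 34.95
Rounded: 35

35


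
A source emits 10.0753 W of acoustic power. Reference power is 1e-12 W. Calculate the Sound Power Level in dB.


Given values:
  W = 10.0753 W
  W_ref = 1e-12 W
Formula: SWL = 10 * log10(W / W_ref)
Compute ratio: W / W_ref = 10075300000000
Compute log10: log10(10075300000000) = 13.003258
Multiply: SWL = 10 * 13.003258 = 130.03

130.03 dB


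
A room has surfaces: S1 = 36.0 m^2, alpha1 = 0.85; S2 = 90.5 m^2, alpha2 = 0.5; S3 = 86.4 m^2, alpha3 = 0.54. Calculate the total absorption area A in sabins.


Given surfaces:
  Surface 1: 36.0 * 0.85 = 30.6
  Surface 2: 90.5 * 0.5 = 45.25
  Surface 3: 86.4 * 0.54 = 46.656
Formula: A = sum(Si * alpha_i)
A = 30.6 + 45.25 + 46.656
A = 122.51

122.51 sabins


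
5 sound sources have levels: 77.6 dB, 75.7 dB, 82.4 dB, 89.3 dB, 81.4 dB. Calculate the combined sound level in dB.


Formula: L_total = 10 * log10( sum(10^(Li/10)) )
  Source 1: 10^(77.6/10) = 57543993.7337
  Source 2: 10^(75.7/10) = 37153522.9097
  Source 3: 10^(82.4/10) = 173780082.8749
  Source 4: 10^(89.3/10) = 851138038.2024
  Source 5: 10^(81.4/10) = 138038426.4603
Sum of linear values = 1257654064.181
L_total = 10 * log10(1257654064.181) = 91.0

91.0 dB


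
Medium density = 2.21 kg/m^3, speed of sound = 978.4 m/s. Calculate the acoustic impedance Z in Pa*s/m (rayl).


Given values:
  rho = 2.21 kg/m^3
  c = 978.4 m/s
Formula: Z = rho * c
Z = 2.21 * 978.4
Z = 2162.26

2162.26 rayl


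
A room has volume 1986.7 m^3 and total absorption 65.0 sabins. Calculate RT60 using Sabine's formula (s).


Given values:
  V = 1986.7 m^3
  A = 65.0 sabins
Formula: RT60 = 0.161 * V / A
Numerator: 0.161 * 1986.7 = 319.8587
RT60 = 319.8587 / 65.0 = 4.921

4.921 s


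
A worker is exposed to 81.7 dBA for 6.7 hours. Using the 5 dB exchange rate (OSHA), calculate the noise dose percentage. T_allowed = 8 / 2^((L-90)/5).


Given values:
  L = 81.7 dBA, T = 6.7 hours
Formula: T_allowed = 8 / 2^((L - 90) / 5)
Compute exponent: (81.7 - 90) / 5 = -1.66
Compute 2^(-1.66) = 0.316439
T_allowed = 8 / 0.316439 = 25.281334 hours
Dose = (T / T_allowed) * 100
Dose = (6.7 / 25.281334) * 100 = 26.5

26.5 %


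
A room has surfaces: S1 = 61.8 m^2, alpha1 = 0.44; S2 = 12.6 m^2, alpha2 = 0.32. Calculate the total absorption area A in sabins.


Given surfaces:
  Surface 1: 61.8 * 0.44 = 27.192
  Surface 2: 12.6 * 0.32 = 4.032
Formula: A = sum(Si * alpha_i)
A = 27.192 + 4.032
A = 31.22

31.22 sabins


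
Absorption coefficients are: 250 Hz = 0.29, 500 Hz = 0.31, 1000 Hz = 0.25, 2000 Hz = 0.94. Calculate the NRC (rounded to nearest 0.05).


Given values:
  a_250 = 0.29, a_500 = 0.31
  a_1000 = 0.25, a_2000 = 0.94
Formula: NRC = (a250 + a500 + a1000 + a2000) / 4
Sum = 0.29 + 0.31 + 0.25 + 0.94 = 1.79
NRC = 1.79 / 4 = 0.4475
Rounded to nearest 0.05: 0.45

0.45


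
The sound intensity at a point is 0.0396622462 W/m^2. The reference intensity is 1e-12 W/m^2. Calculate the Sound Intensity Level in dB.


Given values:
  I = 0.0396622462 W/m^2
  I_ref = 1e-12 W/m^2
Formula: SIL = 10 * log10(I / I_ref)
Compute ratio: I / I_ref = 39662246200
Compute log10: log10(39662246200) = 10.598377
Multiply: SIL = 10 * 10.598377 = 105.98

105.98 dB


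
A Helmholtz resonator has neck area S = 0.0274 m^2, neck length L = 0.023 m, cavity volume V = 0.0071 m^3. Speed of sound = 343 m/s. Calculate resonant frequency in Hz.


Given values:
  S = 0.0274 m^2, L = 0.023 m, V = 0.0071 m^3, c = 343 m/s
Formula: f = (c / (2*pi)) * sqrt(S / (V * L))
Compute V * L = 0.0071 * 0.023 = 0.0001633
Compute S / (V * L) = 0.0274 / 0.0001633 = 167.7893
Compute sqrt(167.7893) = 12.953351
Compute c / (2*pi) = 343 / 6.283185 = 54.590148
f = 54.590148 * 12.953351 = 707.13

707.13 Hz


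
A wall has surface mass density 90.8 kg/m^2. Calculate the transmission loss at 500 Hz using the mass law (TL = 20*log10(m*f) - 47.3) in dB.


Given values:
  m = 90.8 kg/m^2, f = 500 Hz
Formula: TL = 20 * log10(m * f) - 47.3
Compute m * f = 90.8 * 500 = 45400.0
Compute log10(45400.0) = 4.657056
Compute 20 * 4.657056 = 93.1411
TL = 93.1411 - 47.3 = 45.84

45.84 dB


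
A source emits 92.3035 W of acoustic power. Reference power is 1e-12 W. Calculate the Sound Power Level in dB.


Given values:
  W = 92.3035 W
  W_ref = 1e-12 W
Formula: SWL = 10 * log10(W / W_ref)
Compute ratio: W / W_ref = 92303500000000
Compute log10: log10(92303500000000) = 13.965218
Multiply: SWL = 10 * 13.965218 = 139.65

139.65 dB


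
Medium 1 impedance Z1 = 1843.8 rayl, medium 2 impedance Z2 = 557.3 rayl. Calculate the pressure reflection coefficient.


Given values:
  Z1 = 1843.8 rayl, Z2 = 557.3 rayl
Formula: R = (Z2 - Z1) / (Z2 + Z1)
Numerator: Z2 - Z1 = 557.3 - 1843.8 = -1286.5
Denominator: Z2 + Z1 = 557.3 + 1843.8 = 2401.1
R = -1286.5 / 2401.1 = -0.5358

-0.5358


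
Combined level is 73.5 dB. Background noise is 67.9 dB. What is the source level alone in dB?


Given values:
  L_total = 73.5 dB, L_bg = 67.9 dB
Formula: L_source = 10 * log10(10^(L_total/10) - 10^(L_bg/10))
Convert to linear:
  10^(73.5/10) = 22387211.3857
  10^(67.9/10) = 6165950.0186
Difference: 22387211.3857 - 6165950.0186 = 16221261.3671
L_source = 10 * log10(16221261.3671) = 72.1

72.1 dB


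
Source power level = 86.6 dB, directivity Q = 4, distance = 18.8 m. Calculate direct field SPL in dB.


Given values:
  Lw = 86.6 dB, Q = 4, r = 18.8 m
Formula: SPL = Lw + 10 * log10(Q / (4 * pi * r^2))
Compute 4 * pi * r^2 = 4 * pi * 18.8^2 = 4441.458
Compute Q / denom = 4 / 4441.458 = 0.00090061
Compute 10 * log10(0.00090061) = -30.4546
SPL = 86.6 + (-30.4546) = 56.15

56.15 dB


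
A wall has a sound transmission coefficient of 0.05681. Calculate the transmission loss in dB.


Given values:
  tau = 0.05681
Formula: TL = 10 * log10(1 / tau)
Compute 1 / tau = 1 / 0.05681 = 17.6025
Compute log10(17.6025) = 1.245574
TL = 10 * 1.245574 = 12.46

12.46 dB


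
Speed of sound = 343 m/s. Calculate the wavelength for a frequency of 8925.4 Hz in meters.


Given values:
  c = 343 m/s, f = 8925.4 Hz
Formula: lambda = c / f
lambda = 343 / 8925.4
lambda = 0.0384

0.0384 m


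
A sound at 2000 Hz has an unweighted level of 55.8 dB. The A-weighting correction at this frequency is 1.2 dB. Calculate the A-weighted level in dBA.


Given values:
  SPL = 55.8 dB
  A-weighting at 2000 Hz = 1.2 dB
Formula: L_A = SPL + A_weight
L_A = 55.8 + (1.2)
L_A = 57.0

57.0 dBA


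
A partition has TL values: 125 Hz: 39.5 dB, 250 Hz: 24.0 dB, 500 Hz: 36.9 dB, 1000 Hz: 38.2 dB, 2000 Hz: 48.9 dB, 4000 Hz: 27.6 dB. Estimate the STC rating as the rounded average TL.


Given TL values at each frequency:
  125 Hz: 39.5 dB
  250 Hz: 24.0 dB
  500 Hz: 36.9 dB
  1000 Hz: 38.2 dB
  2000 Hz: 48.9 dB
  4000 Hz: 27.6 dB
Formula: STC ~ round(average of TL values)
Sum = 39.5 + 24.0 + 36.9 + 38.2 + 48.9 + 27.6 = 215.1
Average = 215.1 / 6 = 35.85
Rounded: 36

36


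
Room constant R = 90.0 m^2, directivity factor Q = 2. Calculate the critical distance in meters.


Given values:
  R = 90.0 m^2, Q = 2
Formula: d_c = 0.141 * sqrt(Q * R)
Compute Q * R = 2 * 90.0 = 180.0
Compute sqrt(180.0) = 13.4164
d_c = 0.141 * 13.4164 = 1.892

1.892 m


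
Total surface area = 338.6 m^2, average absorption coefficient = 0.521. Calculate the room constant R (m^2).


Given values:
  S = 338.6 m^2, alpha = 0.521
Formula: R = S * alpha / (1 - alpha)
Numerator: 338.6 * 0.521 = 176.4106
Denominator: 1 - 0.521 = 0.479
R = 176.4106 / 0.479 = 368.29

368.29 m^2


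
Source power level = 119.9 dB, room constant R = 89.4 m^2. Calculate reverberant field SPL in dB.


Given values:
  Lw = 119.9 dB, R = 89.4 m^2
Formula: SPL = Lw + 10 * log10(4 / R)
Compute 4 / R = 4 / 89.4 = 0.044743
Compute 10 * log10(0.044743) = -13.4927
SPL = 119.9 + (-13.4927) = 106.41

106.41 dB


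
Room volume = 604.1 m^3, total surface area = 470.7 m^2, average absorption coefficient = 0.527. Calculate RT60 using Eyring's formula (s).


Given values:
  V = 604.1 m^3, S = 470.7 m^2, alpha = 0.527
Formula: RT60 = 0.161 * V / (-S * ln(1 - alpha))
Compute ln(1 - 0.527) = ln(0.473) = -0.74866
Denominator: -470.7 * -0.74866 = 352.3943
Numerator: 0.161 * 604.1 = 97.2601
RT60 = 97.2601 / 352.3943 = 0.276

0.276 s


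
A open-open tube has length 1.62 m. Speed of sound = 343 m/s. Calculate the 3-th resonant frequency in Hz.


Given values:
  Tube type: open-open, L = 1.62 m, c = 343 m/s, n = 3
Formula: f_n = n * c / (2 * L)
Compute 2 * L = 2 * 1.62 = 3.24
f = 3 * 343 / 3.24
f = 317.59

317.59 Hz


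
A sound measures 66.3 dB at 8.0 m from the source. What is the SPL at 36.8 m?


Given values:
  SPL1 = 66.3 dB, r1 = 8.0 m, r2 = 36.8 m
Formula: SPL2 = SPL1 - 20 * log10(r2 / r1)
Compute ratio: r2 / r1 = 36.8 / 8.0 = 4.6
Compute log10: log10(4.6) = 0.662758
Compute drop: 20 * 0.662758 = 13.2552
SPL2 = 66.3 - 13.2552 = 53.04

53.04 dB


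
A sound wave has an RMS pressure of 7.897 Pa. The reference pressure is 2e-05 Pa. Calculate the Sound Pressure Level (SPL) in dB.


Given values:
  p = 7.897 Pa
  p_ref = 2e-05 Pa
Formula: SPL = 20 * log10(p / p_ref)
Compute ratio: p / p_ref = 7.897 / 2e-05 = 394850
Compute log10: log10(394850) = 5.596432
Multiply: SPL = 20 * 5.596432 = 111.93

111.93 dB


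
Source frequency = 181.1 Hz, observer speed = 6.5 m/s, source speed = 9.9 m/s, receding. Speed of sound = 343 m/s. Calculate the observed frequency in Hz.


Given values:
  f_s = 181.1 Hz, v_o = 6.5 m/s, v_s = 9.9 m/s
  Direction: receding
Formula: f_o = f_s * (c - v_o) / (c + v_s)
Numerator: c - v_o = 343 - 6.5 = 336.5
Denominator: c + v_s = 343 + 9.9 = 352.9
f_o = 181.1 * 336.5 / 352.9 = 172.68

172.68 Hz


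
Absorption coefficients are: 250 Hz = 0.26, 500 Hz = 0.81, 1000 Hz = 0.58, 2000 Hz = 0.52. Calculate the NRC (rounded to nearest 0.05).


Given values:
  a_250 = 0.26, a_500 = 0.81
  a_1000 = 0.58, a_2000 = 0.52
Formula: NRC = (a250 + a500 + a1000 + a2000) / 4
Sum = 0.26 + 0.81 + 0.58 + 0.52 = 2.17
NRC = 2.17 / 4 = 0.5425
Rounded to nearest 0.05: 0.55

0.55


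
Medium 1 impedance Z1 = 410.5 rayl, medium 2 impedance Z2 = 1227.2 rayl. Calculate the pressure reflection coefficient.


Given values:
  Z1 = 410.5 rayl, Z2 = 1227.2 rayl
Formula: R = (Z2 - Z1) / (Z2 + Z1)
Numerator: Z2 - Z1 = 1227.2 - 410.5 = 816.7
Denominator: Z2 + Z1 = 1227.2 + 410.5 = 1637.7
R = 816.7 / 1637.7 = 0.4987

0.4987


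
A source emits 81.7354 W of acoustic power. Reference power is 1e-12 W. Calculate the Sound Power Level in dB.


Given values:
  W = 81.7354 W
  W_ref = 1e-12 W
Formula: SWL = 10 * log10(W / W_ref)
Compute ratio: W / W_ref = 81735400000000
Compute log10: log10(81735400000000) = 13.91241
Multiply: SWL = 10 * 13.91241 = 139.12

139.12 dB


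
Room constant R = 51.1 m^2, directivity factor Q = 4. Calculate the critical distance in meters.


Given values:
  R = 51.1 m^2, Q = 4
Formula: d_c = 0.141 * sqrt(Q * R)
Compute Q * R = 4 * 51.1 = 204.4
Compute sqrt(204.4) = 14.2969
d_c = 0.141 * 14.2969 = 2.016

2.016 m


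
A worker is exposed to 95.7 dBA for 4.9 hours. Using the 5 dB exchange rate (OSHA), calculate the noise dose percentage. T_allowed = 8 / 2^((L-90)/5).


Given values:
  L = 95.7 dBA, T = 4.9 hours
Formula: T_allowed = 8 / 2^((L - 90) / 5)
Compute exponent: (95.7 - 90) / 5 = 1.14
Compute 2^(1.14) = 2.20381
T_allowed = 8 / 2.20381 = 3.630077 hours
Dose = (T / T_allowed) * 100
Dose = (4.9 / 3.630077) * 100 = 134.98

134.98 %


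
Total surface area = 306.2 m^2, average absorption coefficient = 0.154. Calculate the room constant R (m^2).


Given values:
  S = 306.2 m^2, alpha = 0.154
Formula: R = S * alpha / (1 - alpha)
Numerator: 306.2 * 0.154 = 47.1548
Denominator: 1 - 0.154 = 0.846
R = 47.1548 / 0.846 = 55.74

55.74 m^2


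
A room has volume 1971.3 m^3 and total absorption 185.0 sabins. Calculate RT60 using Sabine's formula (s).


Given values:
  V = 1971.3 m^3
  A = 185.0 sabins
Formula: RT60 = 0.161 * V / A
Numerator: 0.161 * 1971.3 = 317.3793
RT60 = 317.3793 / 185.0 = 1.716

1.716 s


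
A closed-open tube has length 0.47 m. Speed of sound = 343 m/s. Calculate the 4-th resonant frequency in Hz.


Given values:
  Tube type: closed-open, L = 0.47 m, c = 343 m/s, n = 4
Formula: f_n = (2n - 1) * c / (4 * L)
Compute 2n - 1 = 2*4 - 1 = 7
Compute 4 * L = 4 * 0.47 = 1.88
f = 7 * 343 / 1.88
f = 1277.13

1277.13 Hz


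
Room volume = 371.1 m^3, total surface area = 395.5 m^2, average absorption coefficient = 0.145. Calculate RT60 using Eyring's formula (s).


Given values:
  V = 371.1 m^3, S = 395.5 m^2, alpha = 0.145
Formula: RT60 = 0.161 * V / (-S * ln(1 - alpha))
Compute ln(1 - 0.145) = ln(0.855) = -0.156654
Denominator: -395.5 * -0.156654 = 61.9567
Numerator: 0.161 * 371.1 = 59.7471
RT60 = 59.7471 / 61.9567 = 0.964

0.964 s


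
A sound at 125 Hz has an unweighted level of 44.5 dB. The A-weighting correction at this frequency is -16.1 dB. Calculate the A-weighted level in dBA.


Given values:
  SPL = 44.5 dB
  A-weighting at 125 Hz = -16.1 dB
Formula: L_A = SPL + A_weight
L_A = 44.5 + (-16.1)
L_A = 28.4

28.4 dBA


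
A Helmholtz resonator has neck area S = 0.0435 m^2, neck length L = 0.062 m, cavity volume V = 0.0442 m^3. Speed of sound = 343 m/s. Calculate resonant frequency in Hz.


Given values:
  S = 0.0435 m^2, L = 0.062 m, V = 0.0442 m^3, c = 343 m/s
Formula: f = (c / (2*pi)) * sqrt(S / (V * L))
Compute V * L = 0.0442 * 0.062 = 0.0027404
Compute S / (V * L) = 0.0435 / 0.0027404 = 15.8736
Compute sqrt(15.8736) = 3.984169
Compute c / (2*pi) = 343 / 6.283185 = 54.590148
f = 54.590148 * 3.984169 = 217.5

217.5 Hz


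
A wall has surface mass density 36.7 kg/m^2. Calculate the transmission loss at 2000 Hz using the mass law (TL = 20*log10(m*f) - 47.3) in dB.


Given values:
  m = 36.7 kg/m^2, f = 2000 Hz
Formula: TL = 20 * log10(m * f) - 47.3
Compute m * f = 36.7 * 2000 = 73400.0
Compute log10(73400.0) = 4.865696
Compute 20 * 4.865696 = 97.3139
TL = 97.3139 - 47.3 = 50.01

50.01 dB


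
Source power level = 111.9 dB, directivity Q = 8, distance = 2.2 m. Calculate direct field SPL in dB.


Given values:
  Lw = 111.9 dB, Q = 8, r = 2.2 m
Formula: SPL = Lw + 10 * log10(Q / (4 * pi * r^2))
Compute 4 * pi * r^2 = 4 * pi * 2.2^2 = 60.8212
Compute Q / denom = 8 / 60.8212 = 0.13153308
Compute 10 * log10(0.13153308) = -8.8097
SPL = 111.9 + (-8.8097) = 103.09

103.09 dB


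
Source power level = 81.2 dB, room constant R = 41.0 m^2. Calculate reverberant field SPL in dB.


Given values:
  Lw = 81.2 dB, R = 41.0 m^2
Formula: SPL = Lw + 10 * log10(4 / R)
Compute 4 / R = 4 / 41.0 = 0.097561
Compute 10 * log10(0.097561) = -10.1072
SPL = 81.2 + (-10.1072) = 71.09

71.09 dB


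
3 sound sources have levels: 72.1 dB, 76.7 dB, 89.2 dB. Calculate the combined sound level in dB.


Formula: L_total = 10 * log10( sum(10^(Li/10)) )
  Source 1: 10^(72.1/10) = 16218100.9736
  Source 2: 10^(76.7/10) = 46773514.1287
  Source 3: 10^(89.2/10) = 831763771.1027
Sum of linear values = 894755386.205
L_total = 10 * log10(894755386.205) = 89.52

89.52 dB


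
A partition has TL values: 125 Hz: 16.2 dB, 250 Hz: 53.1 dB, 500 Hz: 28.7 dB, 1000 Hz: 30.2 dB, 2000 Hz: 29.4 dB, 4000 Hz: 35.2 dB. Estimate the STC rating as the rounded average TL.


Given TL values at each frequency:
  125 Hz: 16.2 dB
  250 Hz: 53.1 dB
  500 Hz: 28.7 dB
  1000 Hz: 30.2 dB
  2000 Hz: 29.4 dB
  4000 Hz: 35.2 dB
Formula: STC ~ round(average of TL values)
Sum = 16.2 + 53.1 + 28.7 + 30.2 + 29.4 + 35.2 = 192.8
Average = 192.8 / 6 = 32.13
Rounded: 32

32


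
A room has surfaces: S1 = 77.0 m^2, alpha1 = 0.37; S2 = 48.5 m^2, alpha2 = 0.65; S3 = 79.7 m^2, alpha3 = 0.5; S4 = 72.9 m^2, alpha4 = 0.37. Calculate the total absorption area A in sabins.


Given surfaces:
  Surface 1: 77.0 * 0.37 = 28.49
  Surface 2: 48.5 * 0.65 = 31.525
  Surface 3: 79.7 * 0.5 = 39.85
  Surface 4: 72.9 * 0.37 = 26.973
Formula: A = sum(Si * alpha_i)
A = 28.49 + 31.525 + 39.85 + 26.973
A = 126.84

126.84 sabins


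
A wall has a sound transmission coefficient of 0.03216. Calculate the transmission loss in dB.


Given values:
  tau = 0.03216
Formula: TL = 10 * log10(1 / tau)
Compute 1 / tau = 1 / 0.03216 = 31.0945
Compute log10(31.0945) = 1.492684
TL = 10 * 1.492684 = 14.93

14.93 dB


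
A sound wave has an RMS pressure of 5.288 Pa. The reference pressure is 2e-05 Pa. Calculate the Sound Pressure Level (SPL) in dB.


Given values:
  p = 5.288 Pa
  p_ref = 2e-05 Pa
Formula: SPL = 20 * log10(p / p_ref)
Compute ratio: p / p_ref = 5.288 / 2e-05 = 264400
Compute log10: log10(264400) = 5.422261
Multiply: SPL = 20 * 5.422261 = 108.45

108.45 dB


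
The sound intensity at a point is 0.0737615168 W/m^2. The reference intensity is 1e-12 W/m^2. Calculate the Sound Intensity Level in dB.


Given values:
  I = 0.0737615168 W/m^2
  I_ref = 1e-12 W/m^2
Formula: SIL = 10 * log10(I / I_ref)
Compute ratio: I / I_ref = 73761516800
Compute log10: log10(73761516800) = 10.86783
Multiply: SIL = 10 * 10.86783 = 108.68

108.68 dB


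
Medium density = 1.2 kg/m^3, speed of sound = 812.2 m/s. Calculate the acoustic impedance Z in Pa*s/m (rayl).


Given values:
  rho = 1.2 kg/m^3
  c = 812.2 m/s
Formula: Z = rho * c
Z = 1.2 * 812.2
Z = 974.64

974.64 rayl


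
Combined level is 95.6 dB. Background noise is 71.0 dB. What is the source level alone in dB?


Given values:
  L_total = 95.6 dB, L_bg = 71.0 dB
Formula: L_source = 10 * log10(10^(L_total/10) - 10^(L_bg/10))
Convert to linear:
  10^(95.6/10) = 3630780547.701
  10^(71.0/10) = 12589254.1179
Difference: 3630780547.701 - 12589254.1179 = 3618191293.5831
L_source = 10 * log10(3618191293.5831) = 95.58

95.58 dB


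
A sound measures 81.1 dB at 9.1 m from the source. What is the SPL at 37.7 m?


Given values:
  SPL1 = 81.1 dB, r1 = 9.1 m, r2 = 37.7 m
Formula: SPL2 = SPL1 - 20 * log10(r2 / r1)
Compute ratio: r2 / r1 = 37.7 / 9.1 = 4.1429
Compute log10: log10(4.1429) = 0.617304
Compute drop: 20 * 0.617304 = 12.3461
SPL2 = 81.1 - 12.3461 = 68.75

68.75 dB


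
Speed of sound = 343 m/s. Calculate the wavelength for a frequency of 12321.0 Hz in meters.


Given values:
  c = 343 m/s, f = 12321.0 Hz
Formula: lambda = c / f
lambda = 343 / 12321.0
lambda = 0.0278

0.0278 m


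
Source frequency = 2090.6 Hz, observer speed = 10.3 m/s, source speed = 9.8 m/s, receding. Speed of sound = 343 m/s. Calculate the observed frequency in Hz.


Given values:
  f_s = 2090.6 Hz, v_o = 10.3 m/s, v_s = 9.8 m/s
  Direction: receding
Formula: f_o = f_s * (c - v_o) / (c + v_s)
Numerator: c - v_o = 343 - 10.3 = 332.7
Denominator: c + v_s = 343 + 9.8 = 352.8
f_o = 2090.6 * 332.7 / 352.8 = 1971.49

1971.49 Hz


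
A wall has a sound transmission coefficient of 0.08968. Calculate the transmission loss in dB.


Given values:
  tau = 0.08968
Formula: TL = 10 * log10(1 / tau)
Compute 1 / tau = 1 / 0.08968 = 11.1508
Compute log10(11.1508) = 1.047306
TL = 10 * 1.047306 = 10.47

10.47 dB


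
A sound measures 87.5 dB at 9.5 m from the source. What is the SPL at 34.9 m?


Given values:
  SPL1 = 87.5 dB, r1 = 9.5 m, r2 = 34.9 m
Formula: SPL2 = SPL1 - 20 * log10(r2 / r1)
Compute ratio: r2 / r1 = 34.9 / 9.5 = 3.6737
Compute log10: log10(3.6737) = 0.565104
Compute drop: 20 * 0.565104 = 11.3021
SPL2 = 87.5 - 11.3021 = 76.2

76.2 dB


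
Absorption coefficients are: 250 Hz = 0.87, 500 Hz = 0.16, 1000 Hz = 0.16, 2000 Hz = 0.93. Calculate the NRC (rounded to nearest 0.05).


Given values:
  a_250 = 0.87, a_500 = 0.16
  a_1000 = 0.16, a_2000 = 0.93
Formula: NRC = (a250 + a500 + a1000 + a2000) / 4
Sum = 0.87 + 0.16 + 0.16 + 0.93 = 2.12
NRC = 2.12 / 4 = 0.53
Rounded to nearest 0.05: 0.55

0.55


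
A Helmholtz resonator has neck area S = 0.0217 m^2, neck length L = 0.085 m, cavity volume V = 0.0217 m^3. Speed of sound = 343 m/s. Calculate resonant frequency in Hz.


Given values:
  S = 0.0217 m^2, L = 0.085 m, V = 0.0217 m^3, c = 343 m/s
Formula: f = (c / (2*pi)) * sqrt(S / (V * L))
Compute V * L = 0.0217 * 0.085 = 0.0018445
Compute S / (V * L) = 0.0217 / 0.0018445 = 11.7647
Compute sqrt(11.7647) = 3.429971
Compute c / (2*pi) = 343 / 6.283185 = 54.590148
f = 54.590148 * 3.429971 = 187.24

187.24 Hz


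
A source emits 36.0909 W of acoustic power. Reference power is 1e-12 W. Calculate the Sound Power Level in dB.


Given values:
  W = 36.0909 W
  W_ref = 1e-12 W
Formula: SWL = 10 * log10(W / W_ref)
Compute ratio: W / W_ref = 36090900000000
Compute log10: log10(36090900000000) = 13.557398
Multiply: SWL = 10 * 13.557398 = 135.57

135.57 dB


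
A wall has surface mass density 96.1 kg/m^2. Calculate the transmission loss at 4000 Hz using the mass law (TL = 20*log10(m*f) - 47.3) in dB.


Given values:
  m = 96.1 kg/m^2, f = 4000 Hz
Formula: TL = 20 * log10(m * f) - 47.3
Compute m * f = 96.1 * 4000 = 384400.0
Compute log10(384400.0) = 5.584783
Compute 20 * 5.584783 = 111.6957
TL = 111.6957 - 47.3 = 64.4

64.4 dB


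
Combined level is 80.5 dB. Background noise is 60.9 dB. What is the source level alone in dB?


Given values:
  L_total = 80.5 dB, L_bg = 60.9 dB
Formula: L_source = 10 * log10(10^(L_total/10) - 10^(L_bg/10))
Convert to linear:
  10^(80.5/10) = 112201845.4302
  10^(60.9/10) = 1230268.7708
Difference: 112201845.4302 - 1230268.7708 = 110971576.6594
L_source = 10 * log10(110971576.6594) = 80.45

80.45 dB


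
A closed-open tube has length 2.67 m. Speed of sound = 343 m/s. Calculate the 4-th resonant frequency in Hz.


Given values:
  Tube type: closed-open, L = 2.67 m, c = 343 m/s, n = 4
Formula: f_n = (2n - 1) * c / (4 * L)
Compute 2n - 1 = 2*4 - 1 = 7
Compute 4 * L = 4 * 2.67 = 10.68
f = 7 * 343 / 10.68
f = 224.81

224.81 Hz


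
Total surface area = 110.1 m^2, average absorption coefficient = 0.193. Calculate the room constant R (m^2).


Given values:
  S = 110.1 m^2, alpha = 0.193
Formula: R = S * alpha / (1 - alpha)
Numerator: 110.1 * 0.193 = 21.2493
Denominator: 1 - 0.193 = 0.807
R = 21.2493 / 0.807 = 26.33

26.33 m^2


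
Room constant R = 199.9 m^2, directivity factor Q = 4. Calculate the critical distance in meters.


Given values:
  R = 199.9 m^2, Q = 4
Formula: d_c = 0.141 * sqrt(Q * R)
Compute Q * R = 4 * 199.9 = 799.6
Compute sqrt(799.6) = 28.2772
d_c = 0.141 * 28.2772 = 3.987

3.987 m


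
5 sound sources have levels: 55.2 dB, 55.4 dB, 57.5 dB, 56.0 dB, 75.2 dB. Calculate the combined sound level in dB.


Formula: L_total = 10 * log10( sum(10^(Li/10)) )
  Source 1: 10^(55.2/10) = 331131.1215
  Source 2: 10^(55.4/10) = 346736.8505
  Source 3: 10^(57.5/10) = 562341.3252
  Source 4: 10^(56.0/10) = 398107.1706
  Source 5: 10^(75.2/10) = 33113112.1483
Sum of linear values = 34751428.6161
L_total = 10 * log10(34751428.6161) = 75.41

75.41 dB


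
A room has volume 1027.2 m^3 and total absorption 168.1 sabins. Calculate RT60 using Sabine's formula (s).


Given values:
  V = 1027.2 m^3
  A = 168.1 sabins
Formula: RT60 = 0.161 * V / A
Numerator: 0.161 * 1027.2 = 165.3792
RT60 = 165.3792 / 168.1 = 0.984

0.984 s


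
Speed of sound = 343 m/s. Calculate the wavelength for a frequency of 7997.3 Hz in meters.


Given values:
  c = 343 m/s, f = 7997.3 Hz
Formula: lambda = c / f
lambda = 343 / 7997.3
lambda = 0.0429

0.0429 m


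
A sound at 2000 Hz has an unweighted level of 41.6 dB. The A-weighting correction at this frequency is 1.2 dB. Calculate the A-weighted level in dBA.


Given values:
  SPL = 41.6 dB
  A-weighting at 2000 Hz = 1.2 dB
Formula: L_A = SPL + A_weight
L_A = 41.6 + (1.2)
L_A = 42.8

42.8 dBA


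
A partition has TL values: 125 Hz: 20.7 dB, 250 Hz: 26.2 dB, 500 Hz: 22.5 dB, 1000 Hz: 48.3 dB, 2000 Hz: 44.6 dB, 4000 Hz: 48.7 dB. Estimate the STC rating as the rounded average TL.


Given TL values at each frequency:
  125 Hz: 20.7 dB
  250 Hz: 26.2 dB
  500 Hz: 22.5 dB
  1000 Hz: 48.3 dB
  2000 Hz: 44.6 dB
  4000 Hz: 48.7 dB
Formula: STC ~ round(average of TL values)
Sum = 20.7 + 26.2 + 22.5 + 48.3 + 44.6 + 48.7 = 211.0
Average = 211.0 / 6 = 35.17
Rounded: 35

35


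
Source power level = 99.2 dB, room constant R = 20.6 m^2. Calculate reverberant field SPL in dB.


Given values:
  Lw = 99.2 dB, R = 20.6 m^2
Formula: SPL = Lw + 10 * log10(4 / R)
Compute 4 / R = 4 / 20.6 = 0.194175
Compute 10 * log10(0.194175) = -7.1181
SPL = 99.2 + (-7.1181) = 92.08

92.08 dB


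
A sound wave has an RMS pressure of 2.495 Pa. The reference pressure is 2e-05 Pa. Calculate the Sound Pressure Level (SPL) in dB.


Given values:
  p = 2.495 Pa
  p_ref = 2e-05 Pa
Formula: SPL = 20 * log10(p / p_ref)
Compute ratio: p / p_ref = 2.495 / 2e-05 = 124750
Compute log10: log10(124750) = 5.096041
Multiply: SPL = 20 * 5.096041 = 101.92

101.92 dB


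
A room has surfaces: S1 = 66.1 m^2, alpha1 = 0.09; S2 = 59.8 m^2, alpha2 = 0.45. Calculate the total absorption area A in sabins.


Given surfaces:
  Surface 1: 66.1 * 0.09 = 5.949
  Surface 2: 59.8 * 0.45 = 26.91
Formula: A = sum(Si * alpha_i)
A = 5.949 + 26.91
A = 32.86

32.86 sabins


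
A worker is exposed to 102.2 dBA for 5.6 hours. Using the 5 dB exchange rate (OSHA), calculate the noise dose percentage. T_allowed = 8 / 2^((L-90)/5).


Given values:
  L = 102.2 dBA, T = 5.6 hours
Formula: T_allowed = 8 / 2^((L - 90) / 5)
Compute exponent: (102.2 - 90) / 5 = 2.44
Compute 2^(2.44) = 5.426417
T_allowed = 8 / 5.426417 = 1.474269 hours
Dose = (T / T_allowed) * 100
Dose = (5.6 / 1.474269) * 100 = 379.85

379.85 %


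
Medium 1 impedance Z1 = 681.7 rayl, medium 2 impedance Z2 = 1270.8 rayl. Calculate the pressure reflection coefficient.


Given values:
  Z1 = 681.7 rayl, Z2 = 1270.8 rayl
Formula: R = (Z2 - Z1) / (Z2 + Z1)
Numerator: Z2 - Z1 = 1270.8 - 681.7 = 589.1
Denominator: Z2 + Z1 = 1270.8 + 681.7 = 1952.5
R = 589.1 / 1952.5 = 0.3017

0.3017


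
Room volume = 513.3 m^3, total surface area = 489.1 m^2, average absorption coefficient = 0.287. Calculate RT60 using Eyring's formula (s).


Given values:
  V = 513.3 m^3, S = 489.1 m^2, alpha = 0.287
Formula: RT60 = 0.161 * V / (-S * ln(1 - alpha))
Compute ln(1 - 0.287) = ln(0.713) = -0.338274
Denominator: -489.1 * -0.338274 = 165.4498
Numerator: 0.161 * 513.3 = 82.6413
RT60 = 82.6413 / 165.4498 = 0.499

0.499 s


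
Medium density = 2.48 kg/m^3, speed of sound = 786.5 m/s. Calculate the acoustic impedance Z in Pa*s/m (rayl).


Given values:
  rho = 2.48 kg/m^3
  c = 786.5 m/s
Formula: Z = rho * c
Z = 2.48 * 786.5
Z = 1950.52

1950.52 rayl


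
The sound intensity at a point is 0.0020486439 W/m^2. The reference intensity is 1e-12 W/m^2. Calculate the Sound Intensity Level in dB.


Given values:
  I = 0.0020486439 W/m^2
  I_ref = 1e-12 W/m^2
Formula: SIL = 10 * log10(I / I_ref)
Compute ratio: I / I_ref = 2048643900
Compute log10: log10(2048643900) = 9.311466
Multiply: SIL = 10 * 9.311466 = 93.11

93.11 dB


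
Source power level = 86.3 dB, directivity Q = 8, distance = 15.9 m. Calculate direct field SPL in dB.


Given values:
  Lw = 86.3 dB, Q = 8, r = 15.9 m
Formula: SPL = Lw + 10 * log10(Q / (4 * pi * r^2))
Compute 4 * pi * r^2 = 4 * pi * 15.9^2 = 3176.9042
Compute Q / denom = 8 / 3176.9042 = 0.00251817
Compute 10 * log10(0.00251817) = -25.9891
SPL = 86.3 + (-25.9891) = 60.31

60.31 dB


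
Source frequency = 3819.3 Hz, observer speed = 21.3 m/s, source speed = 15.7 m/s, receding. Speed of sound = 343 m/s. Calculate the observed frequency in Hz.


Given values:
  f_s = 3819.3 Hz, v_o = 21.3 m/s, v_s = 15.7 m/s
  Direction: receding
Formula: f_o = f_s * (c - v_o) / (c + v_s)
Numerator: c - v_o = 343 - 21.3 = 321.7
Denominator: c + v_s = 343 + 15.7 = 358.7
f_o = 3819.3 * 321.7 / 358.7 = 3425.34

3425.34 Hz


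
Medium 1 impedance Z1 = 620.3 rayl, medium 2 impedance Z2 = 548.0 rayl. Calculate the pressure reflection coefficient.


Given values:
  Z1 = 620.3 rayl, Z2 = 548.0 rayl
Formula: R = (Z2 - Z1) / (Z2 + Z1)
Numerator: Z2 - Z1 = 548.0 - 620.3 = -72.3
Denominator: Z2 + Z1 = 548.0 + 620.3 = 1168.3
R = -72.3 / 1168.3 = -0.0619

-0.0619


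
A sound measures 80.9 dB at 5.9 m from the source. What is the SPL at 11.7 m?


Given values:
  SPL1 = 80.9 dB, r1 = 5.9 m, r2 = 11.7 m
Formula: SPL2 = SPL1 - 20 * log10(r2 / r1)
Compute ratio: r2 / r1 = 11.7 / 5.9 = 1.9831
Compute log10: log10(1.9831) = 0.297345
Compute drop: 20 * 0.297345 = 5.9469
SPL2 = 80.9 - 5.9469 = 74.95

74.95 dB


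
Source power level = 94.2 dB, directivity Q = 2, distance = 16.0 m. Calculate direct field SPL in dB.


Given values:
  Lw = 94.2 dB, Q = 2, r = 16.0 m
Formula: SPL = Lw + 10 * log10(Q / (4 * pi * r^2))
Compute 4 * pi * r^2 = 4 * pi * 16.0^2 = 3216.9909
Compute Q / denom = 2 / 3216.9909 = 0.0006217
Compute 10 * log10(0.0006217) = -32.0642
SPL = 94.2 + (-32.0642) = 62.14

62.14 dB


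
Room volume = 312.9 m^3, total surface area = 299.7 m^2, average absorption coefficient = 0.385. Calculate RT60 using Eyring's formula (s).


Given values:
  V = 312.9 m^3, S = 299.7 m^2, alpha = 0.385
Formula: RT60 = 0.161 * V / (-S * ln(1 - alpha))
Compute ln(1 - 0.385) = ln(0.615) = -0.486133
Denominator: -299.7 * -0.486133 = 145.6941
Numerator: 0.161 * 312.9 = 50.3769
RT60 = 50.3769 / 145.6941 = 0.346

0.346 s


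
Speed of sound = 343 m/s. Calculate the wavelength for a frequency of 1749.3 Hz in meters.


Given values:
  c = 343 m/s, f = 1749.3 Hz
Formula: lambda = c / f
lambda = 343 / 1749.3
lambda = 0.1961

0.1961 m


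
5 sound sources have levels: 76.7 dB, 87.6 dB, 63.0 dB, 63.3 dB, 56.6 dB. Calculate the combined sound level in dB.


Formula: L_total = 10 * log10( sum(10^(Li/10)) )
  Source 1: 10^(76.7/10) = 46773514.1287
  Source 2: 10^(87.6/10) = 575439937.3372
  Source 3: 10^(63.0/10) = 1995262.315
  Source 4: 10^(63.3/10) = 2137962.0895
  Source 5: 10^(56.6/10) = 457088.1896
Sum of linear values = 626803764.06
L_total = 10 * log10(626803764.06) = 87.97

87.97 dB


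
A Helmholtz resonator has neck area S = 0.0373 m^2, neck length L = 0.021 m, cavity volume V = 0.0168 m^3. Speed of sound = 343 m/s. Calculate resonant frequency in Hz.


Given values:
  S = 0.0373 m^2, L = 0.021 m, V = 0.0168 m^3, c = 343 m/s
Formula: f = (c / (2*pi)) * sqrt(S / (V * L))
Compute V * L = 0.0168 * 0.021 = 0.0003528
Compute S / (V * L) = 0.0373 / 0.0003528 = 105.7256
Compute sqrt(105.7256) = 10.282295
Compute c / (2*pi) = 343 / 6.283185 = 54.590148
f = 54.590148 * 10.282295 = 561.31

561.31 Hz


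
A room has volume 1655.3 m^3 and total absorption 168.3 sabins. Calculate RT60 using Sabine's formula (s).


Given values:
  V = 1655.3 m^3
  A = 168.3 sabins
Formula: RT60 = 0.161 * V / A
Numerator: 0.161 * 1655.3 = 266.5033
RT60 = 266.5033 / 168.3 = 1.584

1.584 s


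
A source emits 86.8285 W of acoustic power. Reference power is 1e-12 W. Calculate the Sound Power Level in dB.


Given values:
  W = 86.8285 W
  W_ref = 1e-12 W
Formula: SWL = 10 * log10(W / W_ref)
Compute ratio: W / W_ref = 86828500000000
Compute log10: log10(86828500000000) = 13.938662
Multiply: SWL = 10 * 13.938662 = 139.39

139.39 dB


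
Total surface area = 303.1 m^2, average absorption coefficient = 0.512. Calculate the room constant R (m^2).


Given values:
  S = 303.1 m^2, alpha = 0.512
Formula: R = S * alpha / (1 - alpha)
Numerator: 303.1 * 0.512 = 155.1872
Denominator: 1 - 0.512 = 0.488
R = 155.1872 / 0.488 = 318.01

318.01 m^2


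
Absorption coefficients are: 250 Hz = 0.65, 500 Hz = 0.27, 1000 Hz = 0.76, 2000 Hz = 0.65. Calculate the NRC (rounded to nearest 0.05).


Given values:
  a_250 = 0.65, a_500 = 0.27
  a_1000 = 0.76, a_2000 = 0.65
Formula: NRC = (a250 + a500 + a1000 + a2000) / 4
Sum = 0.65 + 0.27 + 0.76 + 0.65 = 2.33
NRC = 2.33 / 4 = 0.5825
Rounded to nearest 0.05: 0.6

0.6


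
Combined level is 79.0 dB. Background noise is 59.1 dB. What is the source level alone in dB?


Given values:
  L_total = 79.0 dB, L_bg = 59.1 dB
Formula: L_source = 10 * log10(10^(L_total/10) - 10^(L_bg/10))
Convert to linear:
  10^(79.0/10) = 79432823.4724
  10^(59.1/10) = 812830.5162
Difference: 79432823.4724 - 812830.5162 = 78619992.9562
L_source = 10 * log10(78619992.9562) = 78.96

78.96 dB


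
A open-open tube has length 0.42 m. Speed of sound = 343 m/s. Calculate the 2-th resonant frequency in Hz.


Given values:
  Tube type: open-open, L = 0.42 m, c = 343 m/s, n = 2
Formula: f_n = n * c / (2 * L)
Compute 2 * L = 2 * 0.42 = 0.84
f = 2 * 343 / 0.84
f = 816.67

816.67 Hz


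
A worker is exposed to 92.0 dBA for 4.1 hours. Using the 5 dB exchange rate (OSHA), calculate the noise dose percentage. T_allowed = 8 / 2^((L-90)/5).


Given values:
  L = 92.0 dBA, T = 4.1 hours
Formula: T_allowed = 8 / 2^((L - 90) / 5)
Compute exponent: (92.0 - 90) / 5 = 0.4
Compute 2^(0.4) = 1.319508
T_allowed = 8 / 1.319508 = 6.062866 hours
Dose = (T / T_allowed) * 100
Dose = (4.1 / 6.062866) * 100 = 67.62

67.62 %


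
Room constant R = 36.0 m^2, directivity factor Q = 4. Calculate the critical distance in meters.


Given values:
  R = 36.0 m^2, Q = 4
Formula: d_c = 0.141 * sqrt(Q * R)
Compute Q * R = 4 * 36.0 = 144.0
Compute sqrt(144.0) = 12.0
d_c = 0.141 * 12.0 = 1.692

1.692 m


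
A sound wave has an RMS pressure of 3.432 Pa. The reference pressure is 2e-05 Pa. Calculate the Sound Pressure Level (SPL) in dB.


Given values:
  p = 3.432 Pa
  p_ref = 2e-05 Pa
Formula: SPL = 20 * log10(p / p_ref)
Compute ratio: p / p_ref = 3.432 / 2e-05 = 171600
Compute log10: log10(171600) = 5.234517
Multiply: SPL = 20 * 5.234517 = 104.69

104.69 dB


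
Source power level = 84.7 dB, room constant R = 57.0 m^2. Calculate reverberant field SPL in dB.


Given values:
  Lw = 84.7 dB, R = 57.0 m^2
Formula: SPL = Lw + 10 * log10(4 / R)
Compute 4 / R = 4 / 57.0 = 0.070175
Compute 10 * log10(0.070175) = -11.5382
SPL = 84.7 + (-11.5382) = 73.16

73.16 dB


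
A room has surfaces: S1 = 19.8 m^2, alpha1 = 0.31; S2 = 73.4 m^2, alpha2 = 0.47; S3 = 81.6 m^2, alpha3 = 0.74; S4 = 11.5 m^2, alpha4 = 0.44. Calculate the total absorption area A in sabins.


Given surfaces:
  Surface 1: 19.8 * 0.31 = 6.138
  Surface 2: 73.4 * 0.47 = 34.498
  Surface 3: 81.6 * 0.74 = 60.384
  Surface 4: 11.5 * 0.44 = 5.06
Formula: A = sum(Si * alpha_i)
A = 6.138 + 34.498 + 60.384 + 5.06
A = 106.08

106.08 sabins


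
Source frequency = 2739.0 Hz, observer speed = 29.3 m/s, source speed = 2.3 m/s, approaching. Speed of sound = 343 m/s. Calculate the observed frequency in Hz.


Given values:
  f_s = 2739.0 Hz, v_o = 29.3 m/s, v_s = 2.3 m/s
  Direction: approaching
Formula: f_o = f_s * (c + v_o) / (c - v_s)
Numerator: c + v_o = 343 + 29.3 = 372.3
Denominator: c - v_s = 343 - 2.3 = 340.7
f_o = 2739.0 * 372.3 / 340.7 = 2993.04

2993.04 Hz


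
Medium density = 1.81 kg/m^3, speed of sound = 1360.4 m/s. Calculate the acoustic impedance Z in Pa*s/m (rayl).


Given values:
  rho = 1.81 kg/m^3
  c = 1360.4 m/s
Formula: Z = rho * c
Z = 1.81 * 1360.4
Z = 2462.32

2462.32 rayl


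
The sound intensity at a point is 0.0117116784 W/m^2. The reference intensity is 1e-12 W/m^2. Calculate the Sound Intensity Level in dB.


Given values:
  I = 0.0117116784 W/m^2
  I_ref = 1e-12 W/m^2
Formula: SIL = 10 * log10(I / I_ref)
Compute ratio: I / I_ref = 11711678400
Compute log10: log10(11711678400) = 10.068619
Multiply: SIL = 10 * 10.068619 = 100.69

100.69 dB


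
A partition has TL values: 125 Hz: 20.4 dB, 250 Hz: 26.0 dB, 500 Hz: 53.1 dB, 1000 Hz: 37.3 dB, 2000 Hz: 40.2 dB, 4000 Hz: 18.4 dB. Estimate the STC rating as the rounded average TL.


Given TL values at each frequency:
  125 Hz: 20.4 dB
  250 Hz: 26.0 dB
  500 Hz: 53.1 dB
  1000 Hz: 37.3 dB
  2000 Hz: 40.2 dB
  4000 Hz: 18.4 dB
Formula: STC ~ round(average of TL values)
Sum = 20.4 + 26.0 + 53.1 + 37.3 + 40.2 + 18.4 = 195.4
Average = 195.4 / 6 = 32.57
Rounded: 33

33


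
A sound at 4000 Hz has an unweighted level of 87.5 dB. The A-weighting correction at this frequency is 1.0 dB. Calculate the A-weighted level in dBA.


Given values:
  SPL = 87.5 dB
  A-weighting at 4000 Hz = 1.0 dB
Formula: L_A = SPL + A_weight
L_A = 87.5 + (1.0)
L_A = 88.5

88.5 dBA


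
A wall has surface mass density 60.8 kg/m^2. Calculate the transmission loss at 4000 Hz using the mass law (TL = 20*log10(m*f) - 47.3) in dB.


Given values:
  m = 60.8 kg/m^2, f = 4000 Hz
Formula: TL = 20 * log10(m * f) - 47.3
Compute m * f = 60.8 * 4000 = 243200.0
Compute log10(243200.0) = 5.385964
Compute 20 * 5.385964 = 107.7193
TL = 107.7193 - 47.3 = 60.42

60.42 dB
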